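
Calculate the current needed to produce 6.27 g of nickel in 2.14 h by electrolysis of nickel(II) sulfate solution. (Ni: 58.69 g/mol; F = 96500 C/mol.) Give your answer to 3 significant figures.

2.68 A

n(Ni) = 6.27 / 58.69 = 0.1068 mol
Ni²⁺ + 2e⁻ → Ni, so n(e⁻) = 2 × 0.1068 = 0.2136 mol
Q = 0.2136 × 96500 = 20610 C
I = Q / t = 20610 / 7704 s = 2.68 A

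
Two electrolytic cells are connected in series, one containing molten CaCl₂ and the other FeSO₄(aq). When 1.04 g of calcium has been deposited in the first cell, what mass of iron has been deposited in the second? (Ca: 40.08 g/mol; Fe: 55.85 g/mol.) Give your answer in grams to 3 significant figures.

1.45 g

n(Ca) = 1.04 / 40.08 = 0.02595 mol
Ca²⁺ + 2e⁻ → Ca, so n(e⁻) = 2 × 0.02595 = 0.05190 mol
Same current for the same time ⇒ same n(e⁻) = 0.05190 mol in both cells.
Fe²⁺ + 2e⁻ → Fe, so n(Fe) = 0.05190 / 2 = 0.02595 mol
m(Fe) = 0.02595 × 55.85 = 1.45 g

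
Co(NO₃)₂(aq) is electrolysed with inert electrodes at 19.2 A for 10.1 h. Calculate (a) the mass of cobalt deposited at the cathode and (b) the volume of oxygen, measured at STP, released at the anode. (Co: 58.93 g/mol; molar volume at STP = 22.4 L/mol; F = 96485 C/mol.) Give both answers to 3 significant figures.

Q = 19.2 × 36360 = 6.981×10^5 C; n(e⁻) = 6.981×10^5 / 96485 = 7.235 mol
Cathode: Co²⁺ + 2e⁻ → Co → n(Co) = 7.235/2 = 3.618 mol → 213 g
Anode: 2H₂O → O₂ + 4H⁺ + 4e⁻ → n(O₂) = 7.235/4 = 1.809 mol → 40.5 L

213 g Co; 40.5 L O₂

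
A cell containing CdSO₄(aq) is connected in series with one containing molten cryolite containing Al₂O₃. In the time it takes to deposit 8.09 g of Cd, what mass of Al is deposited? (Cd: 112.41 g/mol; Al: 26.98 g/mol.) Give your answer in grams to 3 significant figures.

1.29 g

n(Cd) = 8.09 / 112.41 = 0.07197 mol
Cd²⁺ + 2e⁻ → Cd, so n(e⁻) = 2 × 0.07197 = 0.1439 mol
Since the cells are in series, n(e⁻) in the Al cell is also 0.1439 mol.
Al³⁺ + 3e⁻ → Al, so n(Al) = 0.1439 / 3 = 0.04797 mol
m(Al) = 0.04797 × 26.98 = 1.29 g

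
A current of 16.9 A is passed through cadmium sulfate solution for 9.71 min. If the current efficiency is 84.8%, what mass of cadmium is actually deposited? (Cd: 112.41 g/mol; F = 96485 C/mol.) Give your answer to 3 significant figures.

4.86 g

Q = 16.9 × 582.6 = 9846 C
n(e⁻) = 9846 / 96485 = 0.1020 mol
Cd²⁺ + 2e⁻ → Cd, so theoretical m(Cd) = 0.05100 × 112.41 = 5.733 g
Actual mass = 84.8% × 5.733 = 4.86 g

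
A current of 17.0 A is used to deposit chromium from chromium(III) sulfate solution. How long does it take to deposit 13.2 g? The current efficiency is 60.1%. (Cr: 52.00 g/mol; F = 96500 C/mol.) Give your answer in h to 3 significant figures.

2.00 h

n(Cr) = 13.2 / 52.00 = 0.2538 mol
Cr³⁺ + 3e⁻ → Cr, so n(e⁻) = 3 × 0.2538 = 0.7614 mol
Q = 0.7614 × 96500 / 0.601 = 1.223×10^5 C
t = Q / I = 1.223×10^5 / 17.0 = 7194 s = 2.00 h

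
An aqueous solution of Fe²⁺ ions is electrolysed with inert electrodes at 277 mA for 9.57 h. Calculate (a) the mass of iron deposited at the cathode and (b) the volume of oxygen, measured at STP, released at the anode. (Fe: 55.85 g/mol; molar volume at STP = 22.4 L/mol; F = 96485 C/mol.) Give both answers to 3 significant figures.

Q = 0.277 × 34452 = 9543 C; n(e⁻) = 9543 / 96485 = 0.09891 mol
Cathode: Fe²⁺ + 2e⁻ → Fe → n(Fe) = 0.09891/2 = 0.04946 mol → 2.76 g
Anode: 2H₂O → O₂ + 4H⁺ + 4e⁻ → n(O₂) = 0.09891/4 = 0.02473 mol → 0.554 L

2.76 g Fe; 0.554 L O₂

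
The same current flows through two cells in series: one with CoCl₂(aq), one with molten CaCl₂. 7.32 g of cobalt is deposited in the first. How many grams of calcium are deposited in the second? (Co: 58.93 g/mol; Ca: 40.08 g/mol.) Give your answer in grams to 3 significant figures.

n(Co) = 7.32 / 58.93 = 0.1242 mol
Co²⁺ + 2e⁻ → Co, so n(e⁻) = 2 × 0.1242 = 0.2484 mol
Same current for the same time ⇒ same n(e⁻) = 0.2484 mol in both cells.
Ca²⁺ + 2e⁻ → Ca, so n(Ca) = 0.2484 / 2 = 0.1242 mol
m(Ca) = 0.1242 × 40.08 = 4.98 g

4.98 g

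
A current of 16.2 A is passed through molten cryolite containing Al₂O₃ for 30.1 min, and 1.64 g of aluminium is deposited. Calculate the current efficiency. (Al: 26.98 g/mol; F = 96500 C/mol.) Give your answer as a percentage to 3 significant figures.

60.1%

Q = 16.2 × 1806 = 29260 C
n(e⁻) = 29260 / 96500 = 0.3032 mol
Al³⁺ + 3e⁻ → Al, so theoretical n(Al) = 0.1011 mol → 2.728 g
Efficiency = 1.64 / 2.728 = 0.6012 = 60.1%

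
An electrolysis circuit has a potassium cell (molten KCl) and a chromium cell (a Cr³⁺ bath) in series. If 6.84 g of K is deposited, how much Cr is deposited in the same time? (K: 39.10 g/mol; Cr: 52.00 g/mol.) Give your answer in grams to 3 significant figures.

3.03 g

n(K) = 6.84 / 39.10 = 0.1749 mol
K⁺ + e⁻ → K, so n(e⁻) = 0.1749 mol
Since the cells are in series, n(e⁻) in the Cr cell is also 0.1749 mol.
Cr³⁺ + 3e⁻ → Cr, so n(Cr) = 0.1749 / 3 = 0.05830 mol
m(Cr) = 0.05830 × 52.00 = 3.03 g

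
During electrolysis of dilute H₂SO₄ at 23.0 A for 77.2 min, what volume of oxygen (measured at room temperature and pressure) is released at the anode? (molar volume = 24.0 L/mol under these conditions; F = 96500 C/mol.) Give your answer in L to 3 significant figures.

6.62 L

Q = It = 23.0 × 4632 = 1.065×10^5 C
n(e⁻) = Q/F = 1.065×10^5/96500 = 1.104 mol
2H₂O → O₂ + 4H⁺ + 4e⁻, so n(O₂) = 1.104 / 4 = 0.2760 mol
V = 0.2760 × 24.0 = 6.624 L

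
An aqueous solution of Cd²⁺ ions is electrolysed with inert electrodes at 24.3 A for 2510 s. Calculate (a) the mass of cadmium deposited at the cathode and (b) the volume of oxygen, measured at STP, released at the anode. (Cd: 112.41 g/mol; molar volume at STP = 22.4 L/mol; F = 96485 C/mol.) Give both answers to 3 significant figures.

35.5 g Cd; 3.54 L O₂

Q = 24.3 × 2510 = 60990 C; n(e⁻) = 60990 / 96485 = 0.6321 mol
Cathode: Cd²⁺ + 2e⁻ → Cd → n(Cd) = 0.6321/2 = 0.3161 mol → 35.5 g
Anode: 2H₂O → O₂ + 4H⁺ + 4e⁻ → n(O₂) = 0.6321/4 = 0.1580 mol → 3.54 L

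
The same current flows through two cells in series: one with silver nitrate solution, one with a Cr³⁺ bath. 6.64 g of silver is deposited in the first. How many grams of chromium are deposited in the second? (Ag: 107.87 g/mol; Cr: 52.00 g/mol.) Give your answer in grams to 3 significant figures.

1.07 g

n(Ag) = 6.64 / 107.87 = 0.06156 mol
Ag⁺ + e⁻ → Ag, so n(e⁻) = 0.06156 mol
In series, the same 0.06156 mol of electrons flows through the second cell.
Cr³⁺ + 3e⁻ → Cr, so n(Cr) = 0.06156 / 3 = 0.02052 mol
m(Cr) = 0.02052 × 52.00 = 1.07 g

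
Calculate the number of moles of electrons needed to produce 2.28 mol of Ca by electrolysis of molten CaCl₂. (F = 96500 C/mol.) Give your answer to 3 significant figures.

Ca²⁺ + 2e⁻ → Ca, so n(e⁻) = 2 × 2.28 = 4.560 mol

4.56 mol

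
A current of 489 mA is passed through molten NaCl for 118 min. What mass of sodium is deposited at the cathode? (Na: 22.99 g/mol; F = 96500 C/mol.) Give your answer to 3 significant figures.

0.825 g

Q = 0.489 A × 7080 s = 3462 C
Moles of electrons = 3462 / 96500 = 0.03588 mol
Na⁺ + e⁻ → Na, so n(Na) = 0.03588 mol
m = 0.03588 × 22.99 = 0.825 g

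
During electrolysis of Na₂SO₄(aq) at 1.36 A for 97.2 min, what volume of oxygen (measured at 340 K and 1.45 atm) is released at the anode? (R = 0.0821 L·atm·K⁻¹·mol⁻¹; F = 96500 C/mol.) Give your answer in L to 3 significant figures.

Charge passed = 1.36 × 5832 = 7932 C
n(e⁻) = 7932 / 96500 = 0.08220 mol
2H₂O → O₂ + 4H⁺ + 4e⁻, so n(O₂) = 0.08220 / 4 = 0.02055 mol
V = nRT/P = 0.02055 × 0.0821 × 340 / 1.45 = 0.3956 L

0.396 L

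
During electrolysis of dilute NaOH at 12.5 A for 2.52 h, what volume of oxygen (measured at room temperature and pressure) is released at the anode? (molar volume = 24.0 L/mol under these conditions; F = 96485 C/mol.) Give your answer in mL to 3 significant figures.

Q = 12.5 A × 9072 s = 1.134×10^5 C
n(e⁻) = 1.134×10^5 / 96485 = 1.175 mol
2H₂O → O₂ + 4H⁺ + 4e⁻, so n(O₂) = 1.175 / 4 = 0.2938 mol
V = 0.2938 × 24.0 = 7.051 L
= 7050 mL

7050 mL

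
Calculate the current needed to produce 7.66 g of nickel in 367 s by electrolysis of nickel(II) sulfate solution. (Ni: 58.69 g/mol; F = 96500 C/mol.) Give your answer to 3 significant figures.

n(Ni) = 7.66 / 58.69 = 0.1305 mol
Ni²⁺ + 2e⁻ → Ni, so n(e⁻) = 2 × 0.1305 = 0.2610 mol
Q = 0.2610 × 96500 = 25190 C
I = Q / t = 25190 / 367 s = 68.6 A

68.6 A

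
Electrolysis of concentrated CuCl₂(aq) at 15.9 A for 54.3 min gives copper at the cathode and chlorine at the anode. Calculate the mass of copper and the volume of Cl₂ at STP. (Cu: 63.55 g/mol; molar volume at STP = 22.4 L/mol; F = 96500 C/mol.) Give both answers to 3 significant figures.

Q = 15.9 × 3258 = 51800 C; n(e⁻) = 51800 / 96500 = 0.5368 mol
Cathode: Cu²⁺ + 2e⁻ → Cu → n(Cu) = 0.5368/2 = 0.2684 mol → 17.1 g
Anode: 2Cl⁻ → Cl₂ + 2e⁻ → n(Cl₂) = 0.5368/2 = 0.2684 mol → 6.01 L

17.1 g Cu; 6.01 L Cl₂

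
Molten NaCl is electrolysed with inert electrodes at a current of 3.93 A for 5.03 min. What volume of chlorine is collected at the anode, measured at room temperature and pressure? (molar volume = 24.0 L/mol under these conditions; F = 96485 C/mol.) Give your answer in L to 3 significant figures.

0.148 L

Charge passed = 3.93 × 301.8 = 1186 C
n(e⁻) = 1186 / 96485 = 0.01229 mol
2Cl⁻ → Cl₂ + 2e⁻, so n(Cl₂) = 0.01229 / 2 = 0.006145 mol
V = 0.006145 × 24.0 = 0.1475 L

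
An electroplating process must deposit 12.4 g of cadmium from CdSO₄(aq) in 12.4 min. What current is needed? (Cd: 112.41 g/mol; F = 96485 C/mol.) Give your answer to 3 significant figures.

28.6 A

n(Cd) = 12.4 / 112.41 = 0.1103 mol
Cd²⁺ + 2e⁻ → Cd, so n(e⁻) = 2 × 0.1103 = 0.2206 mol
Q = 0.2206 × 96485 = 21280 C
I = Q / t = 21280 / 744 s = 28.6 A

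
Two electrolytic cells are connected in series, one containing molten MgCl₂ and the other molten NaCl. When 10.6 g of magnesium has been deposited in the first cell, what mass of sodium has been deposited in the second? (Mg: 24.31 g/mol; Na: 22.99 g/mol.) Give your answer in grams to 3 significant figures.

20.0 g

n(Mg) = 10.6 / 24.31 = 0.4360 mol
Mg²⁺ + 2e⁻ → Mg, so n(e⁻) = 2 × 0.4360 = 0.8720 mol
Since the cells are in series, n(e⁻) in the Na cell is also 0.8720 mol.
Na⁺ + e⁻ → Na, so n(Na) = 0.8720 mol
m(Na) = 0.8720 × 22.99 = 20.0 g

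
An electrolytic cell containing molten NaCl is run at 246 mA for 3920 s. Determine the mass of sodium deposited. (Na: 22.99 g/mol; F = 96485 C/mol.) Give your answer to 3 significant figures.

Q = 0.246 A × 3920 s = 964.3 C
n(e⁻) = Q/F = 964.3/96485 = 0.009994 mol
Na⁺ + e⁻ → Na, so n(Na) = 0.009994 mol
m = 0.009994 × 22.99 = 0.230 g

0.230 g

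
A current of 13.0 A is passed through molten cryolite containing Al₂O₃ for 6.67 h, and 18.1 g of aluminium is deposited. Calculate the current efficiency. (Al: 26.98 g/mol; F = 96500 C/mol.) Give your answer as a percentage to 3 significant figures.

Q = 13.0 × 24012 = 3.122×10^5 C
n(e⁻) = 3.122×10^5 / 96500 = 3.235 mol
Al³⁺ + 3e⁻ → Al, so theoretical n(Al) = 1.078 mol → 29.08 g
Efficiency = 18.1 / 29.08 = 0.6224 = 62.2%

62.2%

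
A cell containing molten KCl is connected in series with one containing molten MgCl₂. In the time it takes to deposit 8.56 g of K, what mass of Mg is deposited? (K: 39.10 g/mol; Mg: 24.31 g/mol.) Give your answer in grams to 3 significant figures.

2.66 g

n(K) = 8.56 / 39.10 = 0.2189 mol
K⁺ + e⁻ → K, so n(e⁻) = 0.2189 mol
Since the cells are in series, n(e⁻) in the Mg cell is also 0.2189 mol.
Mg²⁺ + 2e⁻ → Mg, so n(Mg) = 0.2189 / 2 = 0.1095 mol
m(Mg) = 0.1095 × 24.31 = 2.66 g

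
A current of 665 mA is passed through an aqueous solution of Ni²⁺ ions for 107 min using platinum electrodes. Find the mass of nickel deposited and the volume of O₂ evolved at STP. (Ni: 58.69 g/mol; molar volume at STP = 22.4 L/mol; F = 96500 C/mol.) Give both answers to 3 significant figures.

1.30 g Ni; 0.248 L O₂

Q = 0.665 × 6420 = 4269 C; n(e⁻) = 4269 / 96500 = 0.04424 mol
Cathode: Ni²⁺ + 2e⁻ → Ni → n(Ni) = 0.04424/2 = 0.02212 mol → 1.30 g
Anode: 2H₂O → O₂ + 4H⁺ + 4e⁻ → n(O₂) = 0.04424/4 = 0.01106 mol → 0.248 L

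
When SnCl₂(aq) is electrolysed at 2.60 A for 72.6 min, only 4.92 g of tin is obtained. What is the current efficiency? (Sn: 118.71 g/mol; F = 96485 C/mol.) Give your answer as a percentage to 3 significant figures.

Q = 2.60 × 4356 = 11330 C
n(e⁻) = 11330 / 96485 = 0.1174 mol
Sn²⁺ + 2e⁻ → Sn, so theoretical n(Sn) = 0.05870 mol → 6.968 g
Efficiency = 4.92 / 6.968 = 0.7061 = 70.6%

70.6%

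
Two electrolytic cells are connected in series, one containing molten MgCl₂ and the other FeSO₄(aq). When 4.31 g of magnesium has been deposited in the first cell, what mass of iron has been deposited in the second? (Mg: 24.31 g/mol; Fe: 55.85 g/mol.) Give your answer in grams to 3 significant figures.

n(Mg) = 4.31 / 24.31 = 0.1773 mol
Mg²⁺ + 2e⁻ → Mg, so n(e⁻) = 2 × 0.1773 = 0.3546 mol
The cells are in series, so the same charge (and hence the same n(e⁻) = 0.3546 mol) passes through both.
Fe²⁺ + 2e⁻ → Fe, so n(Fe) = 0.3546 / 2 = 0.1773 mol
m(Fe) = 0.1773 × 55.85 = 9.90 g

9.90 g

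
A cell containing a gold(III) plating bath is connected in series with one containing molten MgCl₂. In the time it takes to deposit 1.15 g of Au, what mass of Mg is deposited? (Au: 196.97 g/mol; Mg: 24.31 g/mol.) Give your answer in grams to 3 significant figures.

n(Au) = 1.15 / 196.97 = 0.005838 mol
Au³⁺ + 3e⁻ → Au, so n(e⁻) = 3 × 0.005838 = 0.01751 mol
Same current for the same time ⇒ same n(e⁻) = 0.01751 mol in both cells.
Mg²⁺ + 2e⁻ → Mg, so n(Mg) = 0.01751 / 2 = 0.008755 mol
m(Mg) = 0.008755 × 24.31 = 0.213 g

0.213 g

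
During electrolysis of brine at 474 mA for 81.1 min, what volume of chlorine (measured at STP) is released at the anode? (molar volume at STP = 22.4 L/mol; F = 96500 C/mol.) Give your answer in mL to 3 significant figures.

Charge passed = 0.474 × 4866 = 2306 C
Moles of electrons = 2306 / 96500 = 0.02390 mol
2Cl⁻ → Cl₂ + 2e⁻, so n(Cl₂) = 0.02390 / 2 = 0.01195 mol
V = 0.01195 × 22.4 = 0.2677 L
= 268 mL

268 mL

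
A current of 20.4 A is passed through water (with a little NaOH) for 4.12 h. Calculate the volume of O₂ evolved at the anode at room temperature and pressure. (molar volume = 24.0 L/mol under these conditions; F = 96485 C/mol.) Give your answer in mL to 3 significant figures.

Charge passed = 20.4 × 14832 = 3.026×10^5 C
n(e⁻) = 3.026×10^5 / 96485 = 3.136 mol
2H₂O → O₂ + 4H⁺ + 4e⁻, so n(O₂) = 3.136 / 4 = 0.7840 mol
V = 0.7840 × 24.0 = 18.82 L
= 18800 mL

18800 mL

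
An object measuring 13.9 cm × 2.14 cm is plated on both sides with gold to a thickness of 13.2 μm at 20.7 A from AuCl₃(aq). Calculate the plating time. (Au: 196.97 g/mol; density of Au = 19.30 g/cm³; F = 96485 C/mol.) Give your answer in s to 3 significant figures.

Plated area = 2 × 13.9 × 2.14 = 59.49 cm²
Volume = 59.49 × 13.2×10⁻⁴ cm = 0.07853 cm³
m(Au) = 0.07853 × 19.30 = 1.516 g
n(Au) = 1.516 / 196.97 = 0.007697 mol; n(e⁻) = 3 × 0.007697 = 0.02309 mol
Q = 0.02309 × 96485 = 2228 C
t = 2228 / 20.7 = 107.6 s

108 s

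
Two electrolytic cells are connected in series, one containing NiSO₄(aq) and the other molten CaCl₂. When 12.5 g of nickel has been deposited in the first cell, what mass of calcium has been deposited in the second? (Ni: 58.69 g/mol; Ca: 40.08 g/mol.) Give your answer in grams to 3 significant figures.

8.54 g

n(Ni) = 12.5 / 58.69 = 0.2130 mol
Ni²⁺ + 2e⁻ → Ni, so n(e⁻) = 2 × 0.2130 = 0.4260 mol
In series, the same 0.4260 mol of electrons flows through the second cell.
Ca²⁺ + 2e⁻ → Ca, so n(Ca) = 0.4260 / 2 = 0.2130 mol
m(Ca) = 0.2130 × 40.08 = 8.54 g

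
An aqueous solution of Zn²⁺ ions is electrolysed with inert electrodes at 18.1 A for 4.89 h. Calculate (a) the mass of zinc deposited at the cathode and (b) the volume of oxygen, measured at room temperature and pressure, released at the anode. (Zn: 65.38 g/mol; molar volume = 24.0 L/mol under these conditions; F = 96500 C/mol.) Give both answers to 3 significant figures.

108 g Zn; 19.8 L O₂

Q = 18.1 × 17604 = 3.186×10^5 C; n(e⁻) = 3.186×10^5 / 96500 = 3.302 mol
Cathode: Zn²⁺ + 2e⁻ → Zn → n(Zn) = 3.302/2 = 1.651 mol → 108 g
Anode: 2H₂O → O₂ + 4H⁺ + 4e⁻ → n(O₂) = 3.302/4 = 0.8255 mol → 19.8 L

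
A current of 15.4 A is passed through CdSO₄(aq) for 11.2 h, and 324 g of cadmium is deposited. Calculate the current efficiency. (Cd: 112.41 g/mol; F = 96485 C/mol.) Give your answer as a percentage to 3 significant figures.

Q = 15.4 × 40320 = 6.209×10^5 C
n(e⁻) = 6.209×10^5 / 96485 = 6.435 mol
Cd²⁺ + 2e⁻ → Cd, so theoretical n(Cd) = 3.218 mol → 361.7 g
Efficiency = 324 / 361.7 = 0.8958 = 89.6%

89.6%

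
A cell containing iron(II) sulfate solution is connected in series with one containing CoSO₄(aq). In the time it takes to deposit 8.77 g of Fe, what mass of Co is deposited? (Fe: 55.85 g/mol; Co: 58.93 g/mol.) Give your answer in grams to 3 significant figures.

n(Fe) = 8.77 / 55.85 = 0.1570 mol
Fe²⁺ + 2e⁻ → Fe, so n(e⁻) = 2 × 0.1570 = 0.3140 mol
In series, the same 0.3140 mol of electrons flows through the second cell.
Co²⁺ + 2e⁻ → Co, so n(Co) = 0.3140 / 2 = 0.1570 mol
m(Co) = 0.1570 × 58.93 = 9.25 g

9.25 g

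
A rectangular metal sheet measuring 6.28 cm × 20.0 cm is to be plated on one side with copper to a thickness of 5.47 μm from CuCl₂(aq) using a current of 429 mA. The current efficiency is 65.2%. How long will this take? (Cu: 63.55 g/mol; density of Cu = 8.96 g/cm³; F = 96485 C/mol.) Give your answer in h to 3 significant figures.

Plated area = 6.28 × 20.0 = 125.6 cm²
Volume = 125.6 × 5.47×10⁻⁴ cm = 0.06870 cm³
m(Cu) = 0.06870 × 8.96 = 0.6156 g
n(Cu) = 0.6156 / 63.55 = 0.009687 mol; n(e⁻) = 2 × 0.009687 = 0.01937 mol
Q = 0.01937 × 96485 / 0.652 = 2866 C
t = 2866 / 0.429 = 6681 s = 1.86 h

1.86 h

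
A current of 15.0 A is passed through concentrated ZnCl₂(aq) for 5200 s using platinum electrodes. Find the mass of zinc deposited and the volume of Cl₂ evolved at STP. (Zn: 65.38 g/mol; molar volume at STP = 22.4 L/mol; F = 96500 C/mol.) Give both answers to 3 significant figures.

26.4 g Zn; 9.05 L Cl₂

Q = 15.0 × 5200 = 78000 C; n(e⁻) = 78000 / 96500 = 0.8083 mol
Cathode: Zn²⁺ + 2e⁻ → Zn → n(Zn) = 0.8083/2 = 0.4042 mol → 26.4 g
Anode: 2Cl⁻ → Cl₂ + 2e⁻ → n(Cl₂) = 0.8083/2 = 0.4042 mol → 9.05 L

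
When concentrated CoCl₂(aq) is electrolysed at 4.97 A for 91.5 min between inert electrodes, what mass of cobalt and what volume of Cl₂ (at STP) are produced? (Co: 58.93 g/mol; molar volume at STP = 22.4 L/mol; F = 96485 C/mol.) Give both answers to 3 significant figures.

8.33 g Co; 3.17 L Cl₂

Q = 4.97 × 5490 = 27290 C; n(e⁻) = 27290 / 96485 = 0.2828 mol
Cathode: Co²⁺ + 2e⁻ → Co → n(Co) = 0.2828/2 = 0.1414 mol → 8.33 g
Anode: 2Cl⁻ → Cl₂ + 2e⁻ → n(Cl₂) = 0.2828/2 = 0.1414 mol → 3.17 L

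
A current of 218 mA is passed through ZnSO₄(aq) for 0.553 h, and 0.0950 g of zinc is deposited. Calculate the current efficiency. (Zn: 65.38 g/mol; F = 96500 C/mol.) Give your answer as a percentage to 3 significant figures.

Q = 0.218 × 1990.8 = 434.0 C
n(e⁻) = 434.0 / 96500 = 0.004497 mol
Zn²⁺ + 2e⁻ → Zn, so theoretical n(Zn) = 0.002249 mol → 0.1470 g
Efficiency = 0.0950 / 0.1470 = 0.6463 = 64.6%

64.6%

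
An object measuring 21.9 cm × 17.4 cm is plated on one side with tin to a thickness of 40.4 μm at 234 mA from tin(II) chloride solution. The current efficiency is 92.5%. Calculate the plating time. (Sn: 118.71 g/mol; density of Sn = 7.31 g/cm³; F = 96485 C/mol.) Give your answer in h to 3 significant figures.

23.5 h

Plated area = 21.9 × 17.4 = 381.1 cm²
Volume = 381.1 × 40.4×10⁻⁴ cm = 1.540 cm³
m(Sn) = 1.540 × 7.31 = 11.26 g
n(Sn) = 11.26 / 118.71 = 0.09485 mol; n(e⁻) = 2 × 0.09485 = 0.1897 mol
Q = 0.1897 × 96485 / 0.925 = 19790 C
t = 19790 / 0.234 = 84570 s = 23.5 h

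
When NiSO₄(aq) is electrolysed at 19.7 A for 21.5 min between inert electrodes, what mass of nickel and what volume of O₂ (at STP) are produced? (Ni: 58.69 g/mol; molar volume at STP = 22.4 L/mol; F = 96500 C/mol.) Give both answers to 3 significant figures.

7.73 g Ni; 1.47 L O₂

Q = 19.7 × 1290 = 25410 C; n(e⁻) = 25410 / 96500 = 0.2633 mol
Cathode: Ni²⁺ + 2e⁻ → Ni → n(Ni) = 0.2633/2 = 0.1317 mol → 7.73 g
Anode: 2H₂O → O₂ + 4H⁺ + 4e⁻ → n(O₂) = 0.2633/4 = 0.06583 mol → 1.47 L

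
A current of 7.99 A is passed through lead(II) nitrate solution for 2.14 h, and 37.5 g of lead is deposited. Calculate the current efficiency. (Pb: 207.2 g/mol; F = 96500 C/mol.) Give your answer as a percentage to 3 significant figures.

Q = 7.99 × 7704 = 61550 C
n(e⁻) = 61550 / 96500 = 0.6378 mol
Pb²⁺ + 2e⁻ → Pb, so theoretical n(Pb) = 0.3189 mol → 66.08 g
Efficiency = 37.5 / 66.08 = 0.5675 = 56.7%

56.7%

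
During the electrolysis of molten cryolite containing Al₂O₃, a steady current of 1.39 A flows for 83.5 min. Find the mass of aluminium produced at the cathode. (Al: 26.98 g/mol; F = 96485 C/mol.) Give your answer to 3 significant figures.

0.649 g

Charge passed = 1.39 × 5010 = 6964 C
n(e⁻) = 6964 / 96485 = 0.07218 mol
Al³⁺ + 3e⁻ → Al, so n(Al) = 0.07218 / 3 = 0.02406 mol
m = 0.02406 × 26.98 = 0.649 g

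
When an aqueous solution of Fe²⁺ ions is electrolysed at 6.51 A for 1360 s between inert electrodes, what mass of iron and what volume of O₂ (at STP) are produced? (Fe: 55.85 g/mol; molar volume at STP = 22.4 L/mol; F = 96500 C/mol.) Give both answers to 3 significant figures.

Q = 6.51 × 1360 = 8854 C; n(e⁻) = 8854 / 96500 = 0.09175 mol
Cathode: Fe²⁺ + 2e⁻ → Fe → n(Fe) = 0.09175/2 = 0.04588 mol → 2.56 g
Anode: 2H₂O → O₂ + 4H⁺ + 4e⁻ → n(O₂) = 0.09175/4 = 0.02294 mol → 0.514 L

2.56 g Fe; 0.514 L O₂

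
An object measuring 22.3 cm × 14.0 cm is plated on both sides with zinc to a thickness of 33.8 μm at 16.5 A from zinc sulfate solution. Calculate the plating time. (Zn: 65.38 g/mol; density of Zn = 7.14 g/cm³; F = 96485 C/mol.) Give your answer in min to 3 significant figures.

44.9 min

Plated area = 2 × 22.3 × 14.0 = 624.4 cm²
Volume = 624.4 × 33.8×10⁻⁴ cm = 2.110 cm³
m(Zn) = 2.110 × 7.14 = 15.07 g
n(Zn) = 15.07 / 65.38 = 0.2305 mol; n(e⁻) = 2 × 0.2305 = 0.4610 mol
Q = 0.4610 × 96485 = 44480 C
t = 44480 / 16.5 = 2696 s = 44.9 min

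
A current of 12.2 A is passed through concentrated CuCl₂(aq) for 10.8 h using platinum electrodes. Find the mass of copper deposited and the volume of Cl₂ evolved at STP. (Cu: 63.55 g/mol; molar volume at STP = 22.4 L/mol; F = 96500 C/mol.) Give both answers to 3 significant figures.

Q = 12.2 × 38880 = 4.743×10^5 C; n(e⁻) = 4.743×10^5 / 96500 = 4.915 mol
Cathode: Cu²⁺ + 2e⁻ → Cu → n(Cu) = 4.915/2 = 2.458 mol → 156 g
Anode: 2Cl⁻ → Cl₂ + 2e⁻ → n(Cl₂) = 4.915/2 = 2.458 mol → 55.1 L

156 g Cu; 55.1 L Cl₂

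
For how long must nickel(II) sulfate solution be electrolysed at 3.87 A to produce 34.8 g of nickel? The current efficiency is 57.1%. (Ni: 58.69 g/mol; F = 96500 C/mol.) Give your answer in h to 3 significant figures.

n(Ni) = 34.8 / 58.69 = 0.5929 mol
Ni²⁺ + 2e⁻ → Ni, so n(e⁻) = 2 × 0.5929 = 1.186 mol
Q = 1.186 × 96500 / 0.571 = 2.004×10^5 C
t = Q / I = 2.004×10^5 / 3.87 = 51780 s = 14.4 h

14.4 h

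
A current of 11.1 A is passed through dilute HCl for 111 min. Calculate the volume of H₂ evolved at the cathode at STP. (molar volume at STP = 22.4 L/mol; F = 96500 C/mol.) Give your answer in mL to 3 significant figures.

8580 mL

Charge passed = 11.1 × 6660 = 73930 C
Moles of electrons = 73930 / 96500 = 0.7661 mol
2H⁺ + 2e⁻ → H₂, so n(H₂) = 0.7661 / 2 = 0.3831 mol
V = 0.3831 × 22.4 = 8.581 L
= 8580 mL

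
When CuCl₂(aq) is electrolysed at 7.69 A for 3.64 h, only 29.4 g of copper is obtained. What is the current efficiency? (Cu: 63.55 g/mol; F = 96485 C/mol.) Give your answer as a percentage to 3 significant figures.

Q = 7.69 × 13104 = 1.008×10^5 C
n(e⁻) = 1.008×10^5 / 96485 = 1.045 mol
Cu²⁺ + 2e⁻ → Cu, so theoretical n(Cu) = 0.5225 mol → 33.20 g
Efficiency = 29.4 / 33.20 = 0.8855 = 88.6%

88.6%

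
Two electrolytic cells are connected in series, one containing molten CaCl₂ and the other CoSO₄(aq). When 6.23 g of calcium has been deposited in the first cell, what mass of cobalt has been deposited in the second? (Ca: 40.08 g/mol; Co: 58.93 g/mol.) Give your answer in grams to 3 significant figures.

9.16 g

n(Ca) = 6.23 / 40.08 = 0.1554 mol
Ca²⁺ + 2e⁻ → Ca, so n(e⁻) = 2 × 0.1554 = 0.3108 mol
Same current for the same time ⇒ same n(e⁻) = 0.3108 mol in both cells.
Co²⁺ + 2e⁻ → Co, so n(Co) = 0.3108 / 2 = 0.1554 mol
m(Co) = 0.1554 × 58.93 = 9.16 g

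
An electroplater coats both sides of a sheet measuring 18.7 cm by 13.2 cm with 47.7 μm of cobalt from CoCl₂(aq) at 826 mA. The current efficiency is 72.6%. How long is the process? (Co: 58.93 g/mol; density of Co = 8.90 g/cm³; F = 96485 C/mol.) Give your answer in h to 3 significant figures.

31.8 h

Plated area = 2 × 18.7 × 13.2 = 493.7 cm²
Volume = 493.7 × 47.7×10⁻⁴ cm = 2.355 cm³
m(Co) = 2.355 × 8.90 = 20.96 g
n(Co) = 20.96 / 58.93 = 0.3557 mol; n(e⁻) = 2 × 0.3557 = 0.7114 mol
Q = 0.7114 × 96485 / 0.726 = 94540 C
t = 94540 / 0.826 = 1.145×10^5 s = 31.8 h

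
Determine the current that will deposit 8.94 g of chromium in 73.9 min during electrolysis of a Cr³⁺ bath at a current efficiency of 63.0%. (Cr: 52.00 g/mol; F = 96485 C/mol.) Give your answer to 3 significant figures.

17.8 A

n(Cr) = 8.94 / 52.00 = 0.1719 mol
Cr³⁺ + 3e⁻ → Cr, so n(e⁻) = 3 × 0.1719 = 0.5157 mol
Q = 0.5157 × 96485 / 0.630 = 78980 C
I = Q / t = 78980 / 4434 s = 17.8 A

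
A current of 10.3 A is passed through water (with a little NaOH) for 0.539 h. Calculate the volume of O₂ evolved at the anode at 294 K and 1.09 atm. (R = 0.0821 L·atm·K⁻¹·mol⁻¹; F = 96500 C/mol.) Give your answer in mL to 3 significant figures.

1150 mL

Q = It = 10.3 × 1940.4 = 19990 C
Moles of electrons = 19990 / 96500 = 0.2072 mol
2H₂O → O₂ + 4H⁺ + 4e⁻, so n(O₂) = 0.2072 / 4 = 0.05180 mol
V = nRT/P = 0.05180 × 0.0821 × 294 / 1.09 = 1.147 L
= 1150 mL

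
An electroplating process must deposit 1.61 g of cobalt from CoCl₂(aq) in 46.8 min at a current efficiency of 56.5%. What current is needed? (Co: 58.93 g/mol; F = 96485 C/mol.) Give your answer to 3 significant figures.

3.32 A

n(Co) = 1.61 / 58.93 = 0.02732 mol
Co²⁺ + 2e⁻ → Co, so n(e⁻) = 2 × 0.02732 = 0.05464 mol
Q = 0.05464 × 96485 / 0.565 = 9331 C
I = Q / t = 9331 / 2808 s = 3.32 A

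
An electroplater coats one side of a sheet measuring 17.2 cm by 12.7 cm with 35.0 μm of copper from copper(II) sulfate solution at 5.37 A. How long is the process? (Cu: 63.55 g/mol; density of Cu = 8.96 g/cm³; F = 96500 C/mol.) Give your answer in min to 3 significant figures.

Plated area = 17.2 × 12.7 = 218.4 cm²
Volume = 218.4 × 35.0×10⁻⁴ cm = 0.7644 cm³
m(Cu) = 0.7644 × 8.96 = 6.849 g
n(Cu) = 6.849 / 63.55 = 0.1078 mol; n(e⁻) = 2 × 0.1078 = 0.2156 mol
Q = 0.2156 × 96500 = 20810 C
t = 20810 / 5.37 = 3875 s = 64.6 min

64.6 min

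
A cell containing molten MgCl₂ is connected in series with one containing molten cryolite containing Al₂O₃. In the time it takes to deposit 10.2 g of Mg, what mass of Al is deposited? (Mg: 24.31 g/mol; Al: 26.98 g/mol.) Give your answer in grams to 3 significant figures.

7.55 g

n(Mg) = 10.2 / 24.31 = 0.4196 mol
Mg²⁺ + 2e⁻ → Mg, so n(e⁻) = 2 × 0.4196 = 0.8392 mol
In series, the same 0.8392 mol of electrons flows through the second cell.
Al³⁺ + 3e⁻ → Al, so n(Al) = 0.8392 / 3 = 0.2797 mol
m(Al) = 0.2797 × 26.98 = 7.55 g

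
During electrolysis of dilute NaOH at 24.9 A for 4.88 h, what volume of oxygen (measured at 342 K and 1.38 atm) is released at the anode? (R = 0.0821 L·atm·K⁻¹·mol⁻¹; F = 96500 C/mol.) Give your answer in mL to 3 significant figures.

Q = 24.9 A × 17568 s = 4.374×10^5 C
Moles of electrons = 4.374×10^5 / 96500 = 4.533 mol
2H₂O → O₂ + 4H⁺ + 4e⁻, so n(O₂) = 4.533 / 4 = 1.133 mol
V = nRT/P = 1.133 × 0.0821 × 342 / 1.38 = 23.05 L
= 23100 mL

23100 mL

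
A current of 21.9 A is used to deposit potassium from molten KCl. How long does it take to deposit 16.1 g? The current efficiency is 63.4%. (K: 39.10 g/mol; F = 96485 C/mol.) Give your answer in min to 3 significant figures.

47.7 min

n(K) = 16.1 / 39.10 = 0.4118 mol
K⁺ + e⁻ → K, so n(e⁻) = 0.4118 mol
Q = 0.4118 × 96485 / 0.634 = 62670 C
t = Q / I = 62670 / 21.9 = 2862 s = 47.7 min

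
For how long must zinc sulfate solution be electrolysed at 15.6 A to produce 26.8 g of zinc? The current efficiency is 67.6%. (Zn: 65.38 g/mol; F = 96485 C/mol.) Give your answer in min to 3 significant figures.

n(Zn) = 26.8 / 65.38 = 0.4099 mol
Zn²⁺ + 2e⁻ → Zn, so n(e⁻) = 2 × 0.4099 = 0.8198 mol
Q = 0.8198 × 96485 / 0.676 = 1.170×10^5 C
t = Q / I = 1.170×10^5 / 15.6 = 7500 s = 125 min

125 min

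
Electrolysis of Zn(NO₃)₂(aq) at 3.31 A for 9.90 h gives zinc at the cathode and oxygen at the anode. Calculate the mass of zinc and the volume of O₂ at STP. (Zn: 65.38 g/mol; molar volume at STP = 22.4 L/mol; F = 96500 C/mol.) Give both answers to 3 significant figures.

40.0 g Zn; 6.85 L O₂

Q = 3.31 × 35640 = 1.180×10^5 C; n(e⁻) = 1.180×10^5 / 96500 = 1.223 mol
Cathode: Zn²⁺ + 2e⁻ → Zn → n(Zn) = 1.223/2 = 0.6115 mol → 40.0 g
Anode: 2H₂O → O₂ + 4H⁺ + 4e⁻ → n(O₂) = 1.223/4 = 0.3058 mol → 6.85 L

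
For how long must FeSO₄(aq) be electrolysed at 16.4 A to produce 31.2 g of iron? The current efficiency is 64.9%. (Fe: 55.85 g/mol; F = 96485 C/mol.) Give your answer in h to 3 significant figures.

n(Fe) = 31.2 / 55.85 = 0.5586 mol
Fe²⁺ + 2e⁻ → Fe, so n(e⁻) = 2 × 0.5586 = 1.117 mol
Q = 1.117 × 96485 / 0.649 = 1.661×10^5 C
t = Q / I = 1.661×10^5 / 16.4 = 10130 s = 2.81 h

2.81 h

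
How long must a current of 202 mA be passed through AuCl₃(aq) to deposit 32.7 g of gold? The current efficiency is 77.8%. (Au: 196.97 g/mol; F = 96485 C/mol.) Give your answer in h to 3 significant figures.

n(Au) = 32.7 / 196.97 = 0.1660 mol
Au³⁺ + 3e⁻ → Au, so n(e⁻) = 3 × 0.1660 = 0.4980 mol
Q = 0.4980 × 96485 / 0.778 = 61760 C
t = Q / I = 61760 / 0.202 = 3.057×10^5 s = 84.9 h

84.9 h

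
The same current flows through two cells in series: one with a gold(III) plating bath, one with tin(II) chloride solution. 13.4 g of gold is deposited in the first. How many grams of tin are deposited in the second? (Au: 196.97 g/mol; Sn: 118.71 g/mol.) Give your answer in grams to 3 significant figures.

n(Au) = 13.4 / 196.97 = 0.06803 mol
Au³⁺ + 3e⁻ → Au, so n(e⁻) = 3 × 0.06803 = 0.2041 mol
Since the cells are in series, n(e⁻) in the Sn cell is also 0.2041 mol.
Sn²⁺ + 2e⁻ → Sn, so n(Sn) = 0.2041 / 2 = 0.1021 mol
m(Sn) = 0.1021 × 118.71 = 12.1 g

12.1 g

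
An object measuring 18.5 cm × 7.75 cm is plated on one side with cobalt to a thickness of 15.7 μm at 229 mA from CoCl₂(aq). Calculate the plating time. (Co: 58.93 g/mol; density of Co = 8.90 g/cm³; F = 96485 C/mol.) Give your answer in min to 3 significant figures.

Plated area = 18.5 × 7.75 = 143.4 cm²
Volume = 143.4 × 15.7×10⁻⁴ cm = 0.2251 cm³
m(Co) = 0.2251 × 8.90 = 2.003 g
n(Co) = 2.003 / 58.93 = 0.03399 mol; n(e⁻) = 2 × 0.03399 = 0.06798 mol
Q = 0.06798 × 96485 = 6559 C
t = 6559 / 0.229 = 28640 s = 477 min

477 min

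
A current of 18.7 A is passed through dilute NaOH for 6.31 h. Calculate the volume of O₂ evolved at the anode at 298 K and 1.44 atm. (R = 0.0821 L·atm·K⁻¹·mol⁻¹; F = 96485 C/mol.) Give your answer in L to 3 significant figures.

18.7 L

Q = 18.7 A × 22716 s = 4.248×10^5 C
Moles of electrons = 4.248×10^5 / 96485 = 4.403 mol
2H₂O → O₂ + 4H⁺ + 4e⁻, so n(O₂) = 4.403 / 4 = 1.101 mol
V = nRT/P = 1.101 × 0.0821 × 298 / 1.44 = 18.71 L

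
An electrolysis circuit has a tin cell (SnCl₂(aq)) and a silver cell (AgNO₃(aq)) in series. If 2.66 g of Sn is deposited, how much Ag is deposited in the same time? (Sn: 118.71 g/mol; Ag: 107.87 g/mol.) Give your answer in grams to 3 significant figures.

n(Sn) = 2.66 / 118.71 = 0.02241 mol
Sn²⁺ + 2e⁻ → Sn, so n(e⁻) = 2 × 0.02241 = 0.04482 mol
Same current for the same time ⇒ same n(e⁻) = 0.04482 mol in both cells.
Ag⁺ + e⁻ → Ag, so n(Ag) = 0.04482 mol
m(Ag) = 0.04482 × 107.87 = 4.83 g

4.83 g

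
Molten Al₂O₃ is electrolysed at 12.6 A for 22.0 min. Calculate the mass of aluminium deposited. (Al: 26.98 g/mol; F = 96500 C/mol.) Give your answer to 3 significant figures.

Q = It = 12.6 × 1320 = 16630 C
n(e⁻) = 16630 / 96500 = 0.1723 mol
Al³⁺ + 3e⁻ → Al, so n(Al) = 0.1723 / 3 = 0.05743 mol
m = 0.05743 × 26.98 = 1.55 g

1.55 g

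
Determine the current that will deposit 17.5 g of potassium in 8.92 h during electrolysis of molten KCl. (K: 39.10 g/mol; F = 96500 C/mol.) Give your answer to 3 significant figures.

1.34 A

n(K) = 17.5 / 39.10 = 0.4476 mol
K⁺ + e⁻ → K, so n(e⁻) = 0.4476 mol
Q = 0.4476 × 96500 = 43190 C
I = Q / t = 43190 / 32112 s = 1.34 A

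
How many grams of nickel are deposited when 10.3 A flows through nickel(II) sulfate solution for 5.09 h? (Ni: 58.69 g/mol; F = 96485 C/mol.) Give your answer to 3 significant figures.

Q = 10.3 A × 18324 s = 1.887×10^5 C
n(e⁻) = Q/F = 1.887×10^5/96485 = 1.956 mol
Ni²⁺ + 2e⁻ → Ni, so n(Ni) = 1.956 / 2 = 0.9780 mol
m = 0.9780 × 58.69 = 57.4 g

57.4 g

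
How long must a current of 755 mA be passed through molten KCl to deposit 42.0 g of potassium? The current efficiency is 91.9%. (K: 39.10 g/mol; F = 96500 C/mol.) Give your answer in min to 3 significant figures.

n(K) = 42.0 / 39.10 = 1.074 mol
K⁺ + e⁻ → K, so n(e⁻) = 1.074 mol
Q = 1.074 × 96500 / 0.919 = 1.128×10^5 C
t = Q / I = 1.128×10^5 / 0.755 = 1.494×10^5 s = 2490 min

2490 min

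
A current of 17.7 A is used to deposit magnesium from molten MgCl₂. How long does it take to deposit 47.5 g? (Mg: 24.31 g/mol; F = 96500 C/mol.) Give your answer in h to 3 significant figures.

5.92 h

n(Mg) = 47.5 / 24.31 = 1.954 mol
Mg²⁺ + 2e⁻ → Mg, so n(e⁻) = 2 × 1.954 = 3.908 mol
Q = 3.908 × 96500 = 3.771×10^5 C
t = Q / I = 3.771×10^5 / 17.7 = 21310 s = 5.92 h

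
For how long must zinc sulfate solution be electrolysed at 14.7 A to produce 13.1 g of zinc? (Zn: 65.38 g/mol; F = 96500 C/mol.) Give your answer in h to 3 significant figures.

n(Zn) = 13.1 / 65.38 = 0.2004 mol
Zn²⁺ + 2e⁻ → Zn, so n(e⁻) = 2 × 0.2004 = 0.4008 mol
Q = 0.4008 × 96500 = 38680 C
t = Q / I = 38680 / 14.7 = 2631 s = 0.731 h

0.731 h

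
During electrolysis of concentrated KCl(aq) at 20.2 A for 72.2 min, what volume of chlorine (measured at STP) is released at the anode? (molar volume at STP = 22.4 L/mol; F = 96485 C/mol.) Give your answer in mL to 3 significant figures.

10200 mL

Q = It = 20.2 × 4332 = 87510 C
n(e⁻) = Q/F = 87510/96485 = 0.9070 mol
2Cl⁻ → Cl₂ + 2e⁻, so n(Cl₂) = 0.9070 / 2 = 0.4535 mol
V = 0.4535 × 22.4 = 10.16 L
= 10200 mL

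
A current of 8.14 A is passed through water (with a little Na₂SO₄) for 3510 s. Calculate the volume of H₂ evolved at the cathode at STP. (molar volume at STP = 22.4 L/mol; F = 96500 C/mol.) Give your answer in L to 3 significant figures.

Q = It = 8.14 × 3510 = 28570 C
Moles of electrons = 28570 / 96500 = 0.2961 mol
2H⁺ + 2e⁻ → H₂, so n(H₂) = 0.2961 / 2 = 0.1481 mol
V = 0.1481 × 22.4 = 3.317 L

3.32 L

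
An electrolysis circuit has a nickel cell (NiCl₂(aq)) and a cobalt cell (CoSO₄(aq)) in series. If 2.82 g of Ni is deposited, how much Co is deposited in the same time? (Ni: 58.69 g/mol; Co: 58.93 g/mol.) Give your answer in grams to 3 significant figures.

n(Ni) = 2.82 / 58.69 = 0.04805 mol
Ni²⁺ + 2e⁻ → Ni, so n(e⁻) = 2 × 0.04805 = 0.09610 mol
Since the cells are in series, n(e⁻) in the Co cell is also 0.09610 mol.
Co²⁺ + 2e⁻ → Co, so n(Co) = 0.09610 / 2 = 0.04805 mol
m(Co) = 0.04805 × 58.93 = 2.83 g

2.83 g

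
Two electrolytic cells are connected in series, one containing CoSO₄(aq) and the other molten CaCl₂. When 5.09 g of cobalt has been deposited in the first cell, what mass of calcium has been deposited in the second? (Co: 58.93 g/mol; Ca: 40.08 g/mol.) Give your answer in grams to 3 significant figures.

n(Co) = 5.09 / 58.93 = 0.08637 mol
Co²⁺ + 2e⁻ → Co, so n(e⁻) = 2 × 0.08637 = 0.1727 mol
In series, the same 0.1727 mol of electrons flows through the second cell.
Ca²⁺ + 2e⁻ → Ca, so n(Ca) = 0.1727 / 2 = 0.08635 mol
m(Ca) = 0.08635 × 40.08 = 3.46 g

3.46 g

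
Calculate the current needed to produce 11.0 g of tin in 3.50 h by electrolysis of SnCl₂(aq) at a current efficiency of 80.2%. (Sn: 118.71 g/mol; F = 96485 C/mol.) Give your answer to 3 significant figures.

n(Sn) = 11.0 / 118.71 = 0.09266 mol
Sn²⁺ + 2e⁻ → Sn, so n(e⁻) = 2 × 0.09266 = 0.1853 mol
Q = 0.1853 × 96485 / 0.802 = 22290 C
I = Q / t = 22290 / 12600 s = 1.77 A

1.77 A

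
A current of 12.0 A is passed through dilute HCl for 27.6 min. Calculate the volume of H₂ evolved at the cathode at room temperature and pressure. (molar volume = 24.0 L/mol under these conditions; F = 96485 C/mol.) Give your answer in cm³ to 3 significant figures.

2470 cm³

Q = It = 12.0 × 1656 = 19870 C
n(e⁻) = 19870 / 96485 = 0.2059 mol
2H⁺ + 2e⁻ → H₂, so n(H₂) = 0.2059 / 2 = 0.1030 mol
V = 0.1030 × 24.0 = 2.472 L
= 2470 cm³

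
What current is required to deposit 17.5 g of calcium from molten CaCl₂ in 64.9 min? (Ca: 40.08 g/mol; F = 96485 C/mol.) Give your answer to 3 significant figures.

21.6 A

n(Ca) = 17.5 / 40.08 = 0.4366 mol
Ca²⁺ + 2e⁻ → Ca, so n(e⁻) = 2 × 0.4366 = 0.8732 mol
Q = 0.8732 × 96485 = 84250 C
I = Q / t = 84250 / 3894 s = 21.6 A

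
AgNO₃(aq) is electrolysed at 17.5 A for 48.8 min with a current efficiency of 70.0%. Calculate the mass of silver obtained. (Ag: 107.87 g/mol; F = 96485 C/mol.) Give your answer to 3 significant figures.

40.1 g

Q = 17.5 × 2928 = 51240 C
n(e⁻) = 51240 / 96485 = 0.5311 mol
Ag⁺ + e⁻ → Ag, so theoretical m(Ag) = 0.5311 × 107.87 = 57.29 g
Actual mass = 70.0% × 57.29 = 40.1 g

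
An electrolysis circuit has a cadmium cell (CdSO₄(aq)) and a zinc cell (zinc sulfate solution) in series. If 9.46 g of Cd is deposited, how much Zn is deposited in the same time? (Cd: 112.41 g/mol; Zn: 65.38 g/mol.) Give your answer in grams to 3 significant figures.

5.50 g

n(Cd) = 9.46 / 112.41 = 0.08416 mol
Cd²⁺ + 2e⁻ → Cd, so n(e⁻) = 2 × 0.08416 = 0.1683 mol
Since the cells are in series, n(e⁻) in the Zn cell is also 0.1683 mol.
Zn²⁺ + 2e⁻ → Zn, so n(Zn) = 0.1683 / 2 = 0.08415 mol
m(Zn) = 0.08415 × 65.38 = 5.50 g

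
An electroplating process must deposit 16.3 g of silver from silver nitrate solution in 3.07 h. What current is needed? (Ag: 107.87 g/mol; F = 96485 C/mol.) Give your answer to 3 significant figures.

n(Ag) = 16.3 / 107.87 = 0.1511 mol
Ag⁺ + e⁻ → Ag, so n(e⁻) = 0.1511 mol
Q = 0.1511 × 96485 = 14580 C
I = Q / t = 14580 / 11052 s = 1.32 A

1.32 A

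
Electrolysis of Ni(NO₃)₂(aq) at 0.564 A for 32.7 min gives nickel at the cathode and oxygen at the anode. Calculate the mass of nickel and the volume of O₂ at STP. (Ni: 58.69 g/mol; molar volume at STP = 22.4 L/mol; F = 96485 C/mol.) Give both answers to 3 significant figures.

0.337 g Ni; 0.0642 L O₂

Q = 0.564 × 1962 = 1107 C; n(e⁻) = 1107 / 96485 = 0.01147 mol
Cathode: Ni²⁺ + 2e⁻ → Ni → n(Ni) = 0.01147/2 = 0.005735 mol → 0.337 g
Anode: 2H₂O → O₂ + 4H⁺ + 4e⁻ → n(O₂) = 0.01147/4 = 0.002868 mol → 0.0642 L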